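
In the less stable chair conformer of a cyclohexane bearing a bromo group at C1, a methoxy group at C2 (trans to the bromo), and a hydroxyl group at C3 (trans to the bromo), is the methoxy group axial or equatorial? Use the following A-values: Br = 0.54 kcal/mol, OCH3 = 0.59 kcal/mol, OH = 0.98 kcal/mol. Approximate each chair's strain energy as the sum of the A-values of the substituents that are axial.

Chair I (bromo axial, methoxy axial, hydroxyl equatorial): E = 1.13 kcal/mol.
Chair II (bromo equatorial, methoxy equatorial, hydroxyl axial): E = 0.98 kcal/mol.
Chair I is the less stable (higher-energy) conformer, and in that chair the methoxy group is axial.

axial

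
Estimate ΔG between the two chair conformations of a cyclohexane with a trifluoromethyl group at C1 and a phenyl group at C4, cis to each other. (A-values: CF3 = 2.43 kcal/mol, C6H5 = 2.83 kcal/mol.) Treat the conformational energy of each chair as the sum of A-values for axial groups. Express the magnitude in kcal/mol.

0.40 kcal/mol

C1 and C4 have opposite parity, so for the cis isomer the two substituents are one axial and one equatorial in each chair.
Chair I (trifluoromethyl axial, phenyl equatorial): E = 2.43 kcal/mol.
Chair II (trifluoromethyl equatorial, phenyl axial): E = 2.83 kcal/mol.
ΔE = 2.83 − 2.43 = 0.40 kcal/mol; chair I is more stable.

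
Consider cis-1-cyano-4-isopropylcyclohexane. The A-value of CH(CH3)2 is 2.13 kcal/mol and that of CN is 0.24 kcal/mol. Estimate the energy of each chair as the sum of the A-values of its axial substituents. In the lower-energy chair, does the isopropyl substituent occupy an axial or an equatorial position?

C1 and C4 have opposite parity, so for the cis isomer the two substituents are one axial and one equatorial in each chair.
Chair I (isopropyl axial, cyano equatorial): E = 2.13 kcal/mol.
Chair II (isopropyl equatorial, cyano axial): E = 0.24 kcal/mol.
Chair II is the more stable (lower-energy) conformer, and in that chair the isopropyl group is equatorial.

equatorial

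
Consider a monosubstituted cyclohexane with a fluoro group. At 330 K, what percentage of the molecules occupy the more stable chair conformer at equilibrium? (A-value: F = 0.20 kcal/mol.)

One chair has the fluoro group axial (E = 0.20 kcal/mol) and the other has it equatorial (E = 0).
ΔG = 0.20 kcal/mol between the two chairs.
K = exp(ΔG/RT) with R = 1.987×10⁻³ kcal mol⁻¹ K⁻¹ and T = 330 K gives K ≈ 1.36.
Fraction in the lower-energy chair = K/(K+1) = 57.6%.

57.6%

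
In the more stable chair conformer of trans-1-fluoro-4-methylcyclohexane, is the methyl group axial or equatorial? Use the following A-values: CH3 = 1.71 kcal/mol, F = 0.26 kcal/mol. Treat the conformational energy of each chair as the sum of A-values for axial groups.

equatorial

C1 and C4 have opposite parity, so for the trans isomer the two substituents are e,e in one chair and a,a in the other.
Chair I (methyl axial, fluoro axial): E = 1.97 kcal/mol.
Chair II (methyl equatorial, fluoro equatorial): E = 0.00 kcal/mol.
Chair II is the more stable (lower-energy) conformer, and in that chair the methyl group is equatorial.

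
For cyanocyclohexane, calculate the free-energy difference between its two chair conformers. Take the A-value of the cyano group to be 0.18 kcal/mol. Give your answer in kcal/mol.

A monosubstituted cyclohexane has one chair with the cyano group axial (E = A = 0.18 kcal/mol) and one with it equatorial (E = 0).
ΔE = 0.18 − 0 = 0.18 kcal/mol.

0.18 kcal/mol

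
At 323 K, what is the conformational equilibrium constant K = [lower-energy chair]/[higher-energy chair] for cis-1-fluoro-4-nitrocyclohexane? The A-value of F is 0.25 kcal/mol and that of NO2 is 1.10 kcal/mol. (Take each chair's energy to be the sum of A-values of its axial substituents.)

C1 and C4 have opposite parity, so for the cis isomer the two substituents are one axial and one equatorial in each chair.
Chair I (fluoro axial, nitro equatorial): E = 0.25 kcal/mol; chair II (fluoro equatorial, nitro axial): E = 1.10 kcal/mol.
ΔG = 0.85 kcal/mol between the two chairs.
K = exp(ΔG/RT) with R = 1.987×10⁻³ kcal mol⁻¹ K⁻¹ and T = 323 K gives K ≈ 3.76.

K ≈ 3.76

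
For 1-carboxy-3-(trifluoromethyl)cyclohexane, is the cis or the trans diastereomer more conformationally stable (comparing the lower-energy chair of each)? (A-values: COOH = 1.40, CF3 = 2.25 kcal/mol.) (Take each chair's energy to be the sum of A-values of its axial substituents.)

At 1,3 positions (parity same): cis → (e,e or a,a); trans → (a,e or e,a).
Best chair for cis: E = 0.00 kcal/mol; best chair for trans: E = 1.40 kcal/mol.
The cis isomer is lower by 1.40 kcal/mol.

cis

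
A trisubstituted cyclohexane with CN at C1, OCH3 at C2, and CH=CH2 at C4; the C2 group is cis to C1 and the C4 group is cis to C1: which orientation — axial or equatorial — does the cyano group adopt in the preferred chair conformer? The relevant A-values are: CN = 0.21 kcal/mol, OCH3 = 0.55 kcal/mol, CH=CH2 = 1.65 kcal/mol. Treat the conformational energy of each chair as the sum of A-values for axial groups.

Chair I (cyano axial, methoxy equatorial, vinyl equatorial): E = 0.21 kcal/mol.
Chair II (cyano equatorial, methoxy axial, vinyl axial): E = 2.20 kcal/mol.
Chair I is the more stable (lower-energy) conformer, and in that chair the cyano group is axial.

axial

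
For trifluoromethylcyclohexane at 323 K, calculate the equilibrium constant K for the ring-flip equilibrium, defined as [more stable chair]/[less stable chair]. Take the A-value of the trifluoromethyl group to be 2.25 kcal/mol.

K ≈ 33.3

One chair has the trifluoromethyl group axial (E = 2.25 kcal/mol) and the other has it equatorial (E = 0).
ΔG = 2.25 kcal/mol between the two chairs.
K = exp(ΔG/RT) with R = 1.987×10⁻³ kcal mol⁻¹ K⁻¹ and T = 323 K gives K ≈ 33.3.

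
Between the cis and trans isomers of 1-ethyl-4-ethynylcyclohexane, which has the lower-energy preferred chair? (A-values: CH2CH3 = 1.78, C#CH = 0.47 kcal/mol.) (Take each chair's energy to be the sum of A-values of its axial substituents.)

At 1,4 positions (parity opposite): cis → (a,e or e,a); trans → (e,e or a,a).
Best chair for cis: E = 0.47 kcal/mol; best chair for trans: E = 0.00 kcal/mol.
The trans isomer is lower by 0.47 kcal/mol.

trans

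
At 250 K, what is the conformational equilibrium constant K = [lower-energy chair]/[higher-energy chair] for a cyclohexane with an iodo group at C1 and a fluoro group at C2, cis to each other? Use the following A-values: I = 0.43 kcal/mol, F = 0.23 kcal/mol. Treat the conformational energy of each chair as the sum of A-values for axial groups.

C1 and C2 have opposite parity, so for the cis isomer the two substituents are one axial and one equatorial in each chair.
Chair I (iodo axial, fluoro equatorial): E = 0.43 kcal/mol; chair II (iodo equatorial, fluoro axial): E = 0.23 kcal/mol.
ΔG = 0.20 kcal/mol between the two chairs.
K = exp(ΔG/RT) with R = 1.987×10⁻³ kcal mol⁻¹ K⁻¹ and T = 250 K gives K ≈ 1.5.

K ≈ 1.50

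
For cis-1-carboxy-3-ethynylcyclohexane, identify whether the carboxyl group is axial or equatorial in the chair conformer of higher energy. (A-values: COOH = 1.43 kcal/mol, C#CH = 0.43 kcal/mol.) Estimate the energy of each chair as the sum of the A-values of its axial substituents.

axial

C1 and C3 have the same parity, so for the cis isomer the two substituents are e,e in one chair and a,a in the other.
Chair I (carboxyl axial, ethynyl axial): E = 1.86 kcal/mol.
Chair II (carboxyl equatorial, ethynyl equatorial): E = 0.00 kcal/mol.
Chair I is the less stable (higher-energy) conformer, and in that chair the carboxyl group is axial.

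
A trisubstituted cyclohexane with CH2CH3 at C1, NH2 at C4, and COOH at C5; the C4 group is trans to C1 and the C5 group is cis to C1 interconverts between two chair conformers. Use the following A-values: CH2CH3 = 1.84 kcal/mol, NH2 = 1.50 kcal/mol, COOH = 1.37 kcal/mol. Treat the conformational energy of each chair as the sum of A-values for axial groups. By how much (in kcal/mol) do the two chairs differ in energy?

4.71 kcal/mol

Chair I (ethyl axial, amino axial, carboxyl axial): E = 4.71 kcal/mol.
Chair II (ethyl equatorial, amino equatorial, carboxyl equatorial): E = 0.00 kcal/mol.
ΔE = 4.71 − 0.00 = 4.71 kcal/mol; chair II is more stable.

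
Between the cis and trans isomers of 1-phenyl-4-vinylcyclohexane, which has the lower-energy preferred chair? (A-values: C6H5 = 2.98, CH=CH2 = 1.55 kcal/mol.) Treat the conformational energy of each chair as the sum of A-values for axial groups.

trans

At 1,4 positions (parity opposite): cis → (a,e or e,a); trans → (e,e or a,a).
Best chair for cis: E = 1.55 kcal/mol; best chair for trans: E = 0.00 kcal/mol.
The trans isomer is lower by 1.55 kcal/mol.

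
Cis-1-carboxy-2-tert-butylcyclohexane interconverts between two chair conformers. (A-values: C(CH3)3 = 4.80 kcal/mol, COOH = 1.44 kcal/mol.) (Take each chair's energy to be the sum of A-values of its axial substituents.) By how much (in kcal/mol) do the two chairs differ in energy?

3.36 kcal/mol

C1 and C2 have opposite parity, so for the cis isomer the two substituents are one axial and one equatorial in each chair.
Chair I (tert-butyl axial, carboxyl equatorial): E = 4.80 kcal/mol.
Chair II (tert-butyl equatorial, carboxyl axial): E = 1.44 kcal/mol.
ΔE = 4.80 − 1.44 = 3.36 kcal/mol; chair II is more stable.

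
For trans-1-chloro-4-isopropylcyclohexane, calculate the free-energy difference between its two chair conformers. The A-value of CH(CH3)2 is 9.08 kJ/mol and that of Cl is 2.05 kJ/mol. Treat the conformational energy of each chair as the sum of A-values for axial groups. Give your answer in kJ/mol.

C1 and C4 have opposite parity, so for the trans isomer the two substituents are e,e in one chair and a,a in the other.
Chair I (isopropyl axial, chloro axial): E = 11.13 kJ/mol.
Chair II (isopropyl equatorial, chloro equatorial): E = 0.00 kJ/mol.
ΔE = 11.13 − 0.00 = 11.13 kJ/mol; chair II is more stable.

11.13 kJ/mol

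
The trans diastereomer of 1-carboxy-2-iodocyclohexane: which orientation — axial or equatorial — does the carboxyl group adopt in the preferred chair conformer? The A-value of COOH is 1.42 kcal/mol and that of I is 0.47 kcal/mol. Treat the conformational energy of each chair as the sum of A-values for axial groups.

C1 and C2 have opposite parity, so for the trans isomer the two substituents are e,e in one chair and a,a in the other.
Chair I (carboxyl axial, iodo axial): E = 1.89 kcal/mol.
Chair II (carboxyl equatorial, iodo equatorial): E = 0.00 kcal/mol.
Chair II is the more stable (lower-energy) conformer, and in that chair the carboxyl group is equatorial.

equatorial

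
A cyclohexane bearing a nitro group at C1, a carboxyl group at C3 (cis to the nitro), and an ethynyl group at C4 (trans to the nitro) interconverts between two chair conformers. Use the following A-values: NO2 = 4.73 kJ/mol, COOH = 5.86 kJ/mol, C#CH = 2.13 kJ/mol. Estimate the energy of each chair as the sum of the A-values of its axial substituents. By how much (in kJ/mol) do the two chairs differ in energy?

12.72 kJ/mol

Chair I (nitro axial, carboxyl axial, ethynyl axial): E = 12.72 kJ/mol.
Chair II (nitro equatorial, carboxyl equatorial, ethynyl equatorial): E = 0.00 kJ/mol.
ΔE = 12.72 − 0.00 = 12.72 kJ/mol; chair II is more stable.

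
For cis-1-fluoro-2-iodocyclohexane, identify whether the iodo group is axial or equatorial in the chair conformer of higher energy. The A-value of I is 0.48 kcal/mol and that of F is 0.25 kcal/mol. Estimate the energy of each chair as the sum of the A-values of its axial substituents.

C1 and C2 have opposite parity, so for the cis isomer the two substituents are one axial and one equatorial in each chair.
Chair I (iodo axial, fluoro equatorial): E = 0.48 kcal/mol.
Chair II (iodo equatorial, fluoro axial): E = 0.25 kcal/mol.
Chair I is the less stable (higher-energy) conformer, and in that chair the iodo group is axial.

axial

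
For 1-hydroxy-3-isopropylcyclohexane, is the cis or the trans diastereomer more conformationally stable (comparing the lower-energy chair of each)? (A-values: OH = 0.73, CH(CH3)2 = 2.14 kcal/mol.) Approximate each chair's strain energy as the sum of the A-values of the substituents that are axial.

cis

At 1,3 positions (parity same): cis → (e,e or a,a); trans → (a,e or e,a).
Best chair for cis: E = 0.00 kcal/mol; best chair for trans: E = 0.73 kcal/mol.
The cis isomer is lower by 0.73 kcal/mol.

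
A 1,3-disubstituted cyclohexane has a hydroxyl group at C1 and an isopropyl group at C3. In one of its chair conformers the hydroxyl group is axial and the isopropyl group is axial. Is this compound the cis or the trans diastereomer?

C1 and C3 have the same parity, so their axial bonds point in the same direction.
With same-parity carbons, two substituents on the same face are both axial or both equatorial; opposite faces give one of each.
Here the groups are axial/axial → same face → cis.

cis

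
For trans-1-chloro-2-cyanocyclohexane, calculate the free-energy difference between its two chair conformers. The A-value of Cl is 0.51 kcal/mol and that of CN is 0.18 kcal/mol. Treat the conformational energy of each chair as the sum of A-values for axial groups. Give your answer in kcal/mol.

0.69 kcal/mol

C1 and C2 have opposite parity, so for the trans isomer the two substituents are e,e in one chair and a,a in the other.
Chair I (chloro axial, cyano axial): E = 0.69 kcal/mol.
Chair II (chloro equatorial, cyano equatorial): E = 0.00 kcal/mol.
ΔE = 0.69 − 0.00 = 0.69 kcal/mol; chair II is more stable.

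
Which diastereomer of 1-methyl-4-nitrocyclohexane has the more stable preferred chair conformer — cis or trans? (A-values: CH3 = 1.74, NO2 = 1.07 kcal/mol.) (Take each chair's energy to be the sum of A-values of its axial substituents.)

At 1,4 positions (parity opposite): cis → (a,e or e,a); trans → (e,e or a,a).
Best chair for cis: E = 1.07 kcal/mol; best chair for trans: E = 0.00 kcal/mol.
The trans isomer is lower by 1.07 kcal/mol.

trans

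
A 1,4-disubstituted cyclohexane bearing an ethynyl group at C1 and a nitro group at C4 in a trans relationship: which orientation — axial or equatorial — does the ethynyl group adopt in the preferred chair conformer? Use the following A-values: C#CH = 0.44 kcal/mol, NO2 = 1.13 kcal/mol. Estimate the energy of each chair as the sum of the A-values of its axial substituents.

C1 and C4 have opposite parity, so for the trans isomer the two substituents are e,e in one chair and a,a in the other.
Chair I (ethynyl axial, nitro axial): E = 1.57 kcal/mol.
Chair II (ethynyl equatorial, nitro equatorial): E = 0.00 kcal/mol.
Chair II is the more stable (lower-energy) conformer, and in that chair the ethynyl group is equatorial.

equatorial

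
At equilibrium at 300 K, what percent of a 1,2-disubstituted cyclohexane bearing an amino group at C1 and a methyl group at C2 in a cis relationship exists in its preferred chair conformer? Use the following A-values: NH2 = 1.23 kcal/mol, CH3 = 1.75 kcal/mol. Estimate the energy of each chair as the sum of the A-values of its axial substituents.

C1 and C2 have opposite parity, so for the cis isomer the two substituents are one axial and one equatorial in each chair.
Chair I (amino axial, methyl equatorial): E = 1.23 kcal/mol; chair II (amino equatorial, methyl axial): E = 1.75 kcal/mol.
ΔG = 0.52 kcal/mol between the two chairs.
K = exp(ΔG/RT) with R = 1.987×10⁻³ kcal mol⁻¹ K⁻¹ and T = 300 K gives K ≈ 2.39.
Fraction in the lower-energy chair = K/(K+1) = 70.5%.

70.5%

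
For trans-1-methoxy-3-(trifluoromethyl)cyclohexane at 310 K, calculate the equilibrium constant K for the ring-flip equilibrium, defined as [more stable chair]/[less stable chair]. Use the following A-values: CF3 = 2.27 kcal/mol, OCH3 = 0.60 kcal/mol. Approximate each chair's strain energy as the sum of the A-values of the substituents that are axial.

K ≈ 15.0

C1 and C3 have the same parity, so for the trans isomer the two substituents are one axial and one equatorial in each chair.
Chair I (trifluoromethyl axial, methoxy equatorial): E = 2.27 kcal/mol; chair II (trifluoromethyl equatorial, methoxy axial): E = 0.60 kcal/mol.
ΔG = 1.67 kcal/mol between the two chairs.
K = exp(ΔG/RT) with R = 1.987×10⁻³ kcal mol⁻¹ K⁻¹ and T = 310 K gives K ≈ 15.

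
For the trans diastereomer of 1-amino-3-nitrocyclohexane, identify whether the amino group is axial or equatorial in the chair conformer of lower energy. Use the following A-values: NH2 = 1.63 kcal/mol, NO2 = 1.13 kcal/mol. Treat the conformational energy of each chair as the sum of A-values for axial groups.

equatorial

C1 and C3 have the same parity, so for the trans isomer the two substituents are one axial and one equatorial in each chair.
Chair I (amino axial, nitro equatorial): E = 1.63 kcal/mol.
Chair II (amino equatorial, nitro axial): E = 1.13 kcal/mol.
Chair II is the more stable (lower-energy) conformer, and in that chair the amino group is equatorial.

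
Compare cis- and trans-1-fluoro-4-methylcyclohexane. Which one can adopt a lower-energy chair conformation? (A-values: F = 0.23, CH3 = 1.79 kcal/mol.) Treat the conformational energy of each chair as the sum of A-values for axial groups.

At 1,4 positions (parity opposite): cis → (a,e or e,a); trans → (e,e or a,a).
Best chair for cis: E = 0.23 kcal/mol; best chair for trans: E = 0.00 kcal/mol.
The trans isomer is lower by 0.23 kcal/mol.

trans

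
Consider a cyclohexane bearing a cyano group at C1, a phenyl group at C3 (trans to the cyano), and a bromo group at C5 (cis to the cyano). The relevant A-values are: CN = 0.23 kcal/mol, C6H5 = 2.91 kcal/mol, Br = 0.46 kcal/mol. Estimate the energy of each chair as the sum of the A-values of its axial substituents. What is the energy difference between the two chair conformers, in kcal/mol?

Chair I (cyano axial, phenyl equatorial, bromo axial): E = 0.69 kcal/mol.
Chair II (cyano equatorial, phenyl axial, bromo equatorial): E = 2.91 kcal/mol.
ΔE = 2.91 − 0.69 = 2.22 kcal/mol; chair I is more stable.

2.22 kcal/mol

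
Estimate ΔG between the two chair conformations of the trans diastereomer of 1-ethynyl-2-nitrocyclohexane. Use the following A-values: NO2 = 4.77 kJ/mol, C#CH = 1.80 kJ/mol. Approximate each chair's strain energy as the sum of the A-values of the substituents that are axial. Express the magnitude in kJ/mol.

6.57 kJ/mol

C1 and C2 have opposite parity, so for the trans isomer the two substituents are e,e in one chair and a,a in the other.
Chair I (nitro axial, ethynyl axial): E = 6.57 kJ/mol.
Chair II (nitro equatorial, ethynyl equatorial): E = 0.00 kJ/mol.
ΔE = 6.57 − 0.00 = 6.57 kJ/mol; chair II is more stable.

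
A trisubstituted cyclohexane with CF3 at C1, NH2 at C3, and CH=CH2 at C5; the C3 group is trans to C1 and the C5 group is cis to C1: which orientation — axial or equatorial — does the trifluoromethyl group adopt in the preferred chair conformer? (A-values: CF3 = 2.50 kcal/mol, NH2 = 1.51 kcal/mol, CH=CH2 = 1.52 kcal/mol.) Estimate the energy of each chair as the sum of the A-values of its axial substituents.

equatorial

Chair I (trifluoromethyl axial, amino equatorial, vinyl axial): E = 4.02 kcal/mol.
Chair II (trifluoromethyl equatorial, amino axial, vinyl equatorial): E = 1.51 kcal/mol.
Chair II is the more stable (lower-energy) conformer, and in that chair the trifluoromethyl group is equatorial.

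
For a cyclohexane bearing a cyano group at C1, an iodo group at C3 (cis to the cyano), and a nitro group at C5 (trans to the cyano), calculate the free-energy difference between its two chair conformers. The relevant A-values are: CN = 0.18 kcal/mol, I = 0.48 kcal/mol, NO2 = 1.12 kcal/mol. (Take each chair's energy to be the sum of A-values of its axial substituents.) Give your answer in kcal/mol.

Chair I (cyano axial, iodo axial, nitro equatorial): E = 0.66 kcal/mol.
Chair II (cyano equatorial, iodo equatorial, nitro axial): E = 1.12 kcal/mol.
ΔE = 1.12 − 0.66 = 0.46 kcal/mol; chair I is more stable.

0.46 kcal/mol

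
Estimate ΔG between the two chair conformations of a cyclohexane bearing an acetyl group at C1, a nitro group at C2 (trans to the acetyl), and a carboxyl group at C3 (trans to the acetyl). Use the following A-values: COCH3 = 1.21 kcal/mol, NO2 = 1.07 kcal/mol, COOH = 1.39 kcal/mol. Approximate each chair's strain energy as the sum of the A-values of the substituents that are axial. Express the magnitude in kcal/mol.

0.89 kcal/mol

Chair I (acetyl axial, nitro axial, carboxyl equatorial): E = 2.28 kcal/mol.
Chair II (acetyl equatorial, nitro equatorial, carboxyl axial): E = 1.39 kcal/mol.
ΔE = 2.28 − 1.39 = 0.89 kcal/mol; chair II is more stable.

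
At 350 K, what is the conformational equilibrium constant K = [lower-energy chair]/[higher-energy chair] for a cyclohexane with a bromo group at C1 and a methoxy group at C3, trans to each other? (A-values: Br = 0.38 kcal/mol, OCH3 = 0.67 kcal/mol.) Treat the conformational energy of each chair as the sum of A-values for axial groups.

C1 and C3 have the same parity, so for the trans isomer the two substituents are one axial and one equatorial in each chair.
Chair I (bromo axial, methoxy equatorial): E = 0.38 kcal/mol; chair II (bromo equatorial, methoxy axial): E = 0.67 kcal/mol.
ΔG = 0.29 kcal/mol between the two chairs.
K = exp(ΔG/RT) with R = 1.987×10⁻³ kcal mol⁻¹ K⁻¹ and T = 350 K gives K ≈ 1.52.

K ≈ 1.52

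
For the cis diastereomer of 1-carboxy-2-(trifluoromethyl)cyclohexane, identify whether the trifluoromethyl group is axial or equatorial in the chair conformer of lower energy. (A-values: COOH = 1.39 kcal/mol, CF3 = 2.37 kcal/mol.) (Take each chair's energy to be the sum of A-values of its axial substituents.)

equatorial

C1 and C2 have opposite parity, so for the cis isomer the two substituents are one axial and one equatorial in each chair.
Chair I (carboxyl axial, trifluoromethyl equatorial): E = 1.39 kcal/mol.
Chair II (carboxyl equatorial, trifluoromethyl axial): E = 2.37 kcal/mol.
Chair I is the more stable (lower-energy) conformer, and in that chair the trifluoromethyl group is equatorial.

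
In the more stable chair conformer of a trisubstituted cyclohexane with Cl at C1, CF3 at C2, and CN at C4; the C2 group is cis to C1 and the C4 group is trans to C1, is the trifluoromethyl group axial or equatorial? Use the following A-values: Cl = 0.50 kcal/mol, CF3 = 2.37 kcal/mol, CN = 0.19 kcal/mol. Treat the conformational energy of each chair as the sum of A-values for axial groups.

equatorial

Chair I (chloro axial, trifluoromethyl equatorial, cyano axial): E = 0.69 kcal/mol.
Chair II (chloro equatorial, trifluoromethyl axial, cyano equatorial): E = 2.37 kcal/mol.
Chair I is the more stable (lower-energy) conformer, and in that chair the trifluoromethyl group is equatorial.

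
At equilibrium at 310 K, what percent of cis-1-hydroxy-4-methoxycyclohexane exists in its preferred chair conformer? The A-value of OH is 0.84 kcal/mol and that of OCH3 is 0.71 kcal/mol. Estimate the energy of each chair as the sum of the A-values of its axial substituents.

55.3%

C1 and C4 have opposite parity, so for the cis isomer the two substituents are one axial and one equatorial in each chair.
Chair I (hydroxyl axial, methoxy equatorial): E = 0.84 kcal/mol; chair II (hydroxyl equatorial, methoxy axial): E = 0.71 kcal/mol.
ΔG = 0.13 kcal/mol between the two chairs.
K = exp(ΔG/RT) with R = 1.987×10⁻³ kcal mol⁻¹ K⁻¹ and T = 310 K gives K ≈ 1.23.
Fraction in the lower-energy chair = K/(K+1) = 55.3%.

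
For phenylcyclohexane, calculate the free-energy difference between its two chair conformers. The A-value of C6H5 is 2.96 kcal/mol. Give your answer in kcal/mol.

A monosubstituted cyclohexane has one chair with the phenyl group axial (E = A = 2.96 kcal/mol) and one with it equatorial (E = 0).
ΔE = 2.96 − 0 = 2.96 kcal/mol.

2.96 kcal/mol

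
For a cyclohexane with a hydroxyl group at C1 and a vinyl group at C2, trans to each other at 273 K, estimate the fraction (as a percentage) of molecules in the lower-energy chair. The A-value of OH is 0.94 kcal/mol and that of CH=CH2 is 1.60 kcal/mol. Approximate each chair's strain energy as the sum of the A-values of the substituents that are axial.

C1 and C2 have opposite parity, so for the trans isomer the two substituents are e,e in one chair and a,a in the other.
Chair I (hydroxyl axial, vinyl axial): E = 2.54 kcal/mol; chair II (hydroxyl equatorial, vinyl equatorial): E = 0.00 kcal/mol.
ΔG = 2.54 kcal/mol between the two chairs.
K = exp(ΔG/RT) with R = 1.987×10⁻³ kcal mol⁻¹ K⁻¹ and T = 273 K gives K ≈ 108.
Fraction in the lower-energy chair = K/(K+1) = 99.1%.

99.1%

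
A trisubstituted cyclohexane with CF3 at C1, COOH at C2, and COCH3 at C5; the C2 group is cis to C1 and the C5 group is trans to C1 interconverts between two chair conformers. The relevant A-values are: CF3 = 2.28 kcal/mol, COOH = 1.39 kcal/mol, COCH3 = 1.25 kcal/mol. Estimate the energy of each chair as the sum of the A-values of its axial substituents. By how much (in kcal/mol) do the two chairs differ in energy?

0.36 kcal/mol

Chair I (trifluoromethyl axial, carboxyl equatorial, acetyl equatorial): E = 2.28 kcal/mol.
Chair II (trifluoromethyl equatorial, carboxyl axial, acetyl axial): E = 2.64 kcal/mol.
ΔE = 2.64 − 2.28 = 0.36 kcal/mol; chair I is more stable.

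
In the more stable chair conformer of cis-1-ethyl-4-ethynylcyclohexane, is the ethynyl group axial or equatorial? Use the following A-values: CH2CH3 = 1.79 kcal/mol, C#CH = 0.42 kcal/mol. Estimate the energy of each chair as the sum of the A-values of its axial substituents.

axial

C1 and C4 have opposite parity, so for the cis isomer the two substituents are one axial and one equatorial in each chair.
Chair I (ethyl axial, ethynyl equatorial): E = 1.79 kcal/mol.
Chair II (ethyl equatorial, ethynyl axial): E = 0.42 kcal/mol.
Chair II is the more stable (lower-energy) conformer, and in that chair the ethynyl group is axial.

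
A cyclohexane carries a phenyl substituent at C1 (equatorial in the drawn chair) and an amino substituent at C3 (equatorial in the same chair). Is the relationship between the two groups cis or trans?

cis

C1 and C3 have the same parity, so their axial bonds point in the same direction.
With same-parity carbons, two substituents on the same face are both axial or both equatorial; opposite faces give one of each.
Here the groups are equatorial/equatorial → same face → cis.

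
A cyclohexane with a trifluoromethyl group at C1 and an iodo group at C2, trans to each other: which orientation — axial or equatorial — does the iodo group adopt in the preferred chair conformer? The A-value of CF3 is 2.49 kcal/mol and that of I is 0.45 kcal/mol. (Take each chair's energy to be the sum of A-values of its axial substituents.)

equatorial

C1 and C2 have opposite parity, so for the trans isomer the two substituents are e,e in one chair and a,a in the other.
Chair I (trifluoromethyl axial, iodo axial): E = 2.94 kcal/mol.
Chair II (trifluoromethyl equatorial, iodo equatorial): E = 0.00 kcal/mol.
Chair II is the more stable (lower-energy) conformer, and in that chair the iodo group is equatorial.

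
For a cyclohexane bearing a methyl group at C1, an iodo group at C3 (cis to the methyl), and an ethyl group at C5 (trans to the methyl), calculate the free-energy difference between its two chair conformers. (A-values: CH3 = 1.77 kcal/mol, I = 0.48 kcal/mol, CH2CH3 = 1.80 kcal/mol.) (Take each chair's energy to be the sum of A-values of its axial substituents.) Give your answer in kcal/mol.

Chair I (methyl axial, iodo axial, ethyl equatorial): E = 2.25 kcal/mol.
Chair II (methyl equatorial, iodo equatorial, ethyl axial): E = 1.80 kcal/mol.
ΔE = 2.25 − 1.80 = 0.45 kcal/mol; chair II is more stable.

0.45 kcal/mol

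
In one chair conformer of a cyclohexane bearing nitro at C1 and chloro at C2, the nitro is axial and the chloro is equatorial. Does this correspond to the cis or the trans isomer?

cis

C1 and C2 have opposite parity, so their axial bonds point in opposite directions.
With opposite-parity carbons, two substituents on the same face are one axial and one equatorial; opposite faces give both axial or both equatorial.
Here the groups are axial/equatorial → same face → cis.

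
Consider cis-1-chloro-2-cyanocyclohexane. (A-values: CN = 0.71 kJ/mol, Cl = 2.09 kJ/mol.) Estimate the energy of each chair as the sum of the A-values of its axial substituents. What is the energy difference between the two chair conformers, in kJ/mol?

1.38 kJ/mol

C1 and C2 have opposite parity, so for the cis isomer the two substituents are one axial and one equatorial in each chair.
Chair I (cyano axial, chloro equatorial): E = 0.71 kJ/mol.
Chair II (cyano equatorial, chloro axial): E = 2.09 kJ/mol.
ΔE = 2.09 − 0.71 = 1.38 kJ/mol; chair I is more stable.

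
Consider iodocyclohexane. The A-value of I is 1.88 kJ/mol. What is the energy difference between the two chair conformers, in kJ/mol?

1.88 kJ/mol

A monosubstituted cyclohexane has one chair with the iodo group axial (E = A = 1.88 kJ/mol) and one with it equatorial (E = 0).
ΔE = 1.88 − 0 = 1.88 kJ/mol.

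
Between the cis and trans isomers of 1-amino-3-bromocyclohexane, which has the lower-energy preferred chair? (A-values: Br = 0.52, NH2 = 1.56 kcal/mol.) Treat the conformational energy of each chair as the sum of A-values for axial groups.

At 1,3 positions (parity same): cis → (e,e or a,a); trans → (a,e or e,a).
Best chair for cis: E = 0.00 kcal/mol; best chair for trans: E = 0.52 kcal/mol.
The cis isomer is lower by 0.52 kcal/mol.

cis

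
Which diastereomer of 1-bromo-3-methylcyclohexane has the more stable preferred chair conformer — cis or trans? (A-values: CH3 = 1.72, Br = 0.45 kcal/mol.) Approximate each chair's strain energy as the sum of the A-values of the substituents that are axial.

cis

At 1,3 positions (parity same): cis → (e,e or a,a); trans → (a,e or e,a).
Best chair for cis: E = 0.00 kcal/mol; best chair for trans: E = 0.45 kcal/mol.
The cis isomer is lower by 0.45 kcal/mol.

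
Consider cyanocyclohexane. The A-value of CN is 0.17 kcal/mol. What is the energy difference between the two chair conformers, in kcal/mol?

0.17 kcal/mol

A monosubstituted cyclohexane has one chair with the cyano group axial (E = A = 0.17 kcal/mol) and one with it equatorial (E = 0).
ΔE = 0.17 − 0 = 0.17 kcal/mol.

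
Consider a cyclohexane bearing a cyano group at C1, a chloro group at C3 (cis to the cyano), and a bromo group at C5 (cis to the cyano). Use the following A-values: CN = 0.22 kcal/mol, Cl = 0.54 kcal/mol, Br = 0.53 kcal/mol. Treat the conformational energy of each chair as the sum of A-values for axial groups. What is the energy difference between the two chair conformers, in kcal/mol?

Chair I (cyano axial, chloro axial, bromo axial): E = 1.29 kcal/mol.
Chair II (cyano equatorial, chloro equatorial, bromo equatorial): E = 0.00 kcal/mol.
ΔE = 1.29 − 0.00 = 1.29 kcal/mol; chair II is more stable.

1.29 kcal/mol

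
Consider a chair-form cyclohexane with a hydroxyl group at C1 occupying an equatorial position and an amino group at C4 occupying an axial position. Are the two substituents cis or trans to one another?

cis

C1 and C4 have opposite parity, so their axial bonds point in opposite directions.
With opposite-parity carbons, two substituents on the same face are one axial and one equatorial; opposite faces give both axial or both equatorial.
Here the groups are equatorial/axial → same face → cis.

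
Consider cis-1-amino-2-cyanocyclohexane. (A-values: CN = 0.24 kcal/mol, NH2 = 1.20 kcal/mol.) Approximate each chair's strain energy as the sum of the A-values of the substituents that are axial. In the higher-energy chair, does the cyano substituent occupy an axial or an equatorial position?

C1 and C2 have opposite parity, so for the cis isomer the two substituents are one axial and one equatorial in each chair.
Chair I (cyano axial, amino equatorial): E = 0.24 kcal/mol.
Chair II (cyano equatorial, amino axial): E = 1.20 kcal/mol.
Chair II is the less stable (higher-energy) conformer, and in that chair the cyano group is equatorial.

equatorial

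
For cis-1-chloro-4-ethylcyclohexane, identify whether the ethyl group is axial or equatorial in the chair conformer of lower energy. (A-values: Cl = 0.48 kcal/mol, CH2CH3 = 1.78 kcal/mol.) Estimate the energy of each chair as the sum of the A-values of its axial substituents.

C1 and C4 have opposite parity, so for the cis isomer the two substituents are one axial and one equatorial in each chair.
Chair I (chloro axial, ethyl equatorial): E = 0.48 kcal/mol.
Chair II (chloro equatorial, ethyl axial): E = 1.78 kcal/mol.
Chair I is the more stable (lower-energy) conformer, and in that chair the ethyl group is equatorial.

equatorial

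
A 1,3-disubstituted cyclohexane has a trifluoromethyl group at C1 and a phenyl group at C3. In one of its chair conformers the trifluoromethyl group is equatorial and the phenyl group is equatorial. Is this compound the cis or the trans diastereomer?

cis

C1 and C3 have the same parity, so their axial bonds point in the same direction.
With same-parity carbons, two substituents on the same face are both axial or both equatorial; opposite faces give one of each.
Here the groups are equatorial/equatorial → same face → cis.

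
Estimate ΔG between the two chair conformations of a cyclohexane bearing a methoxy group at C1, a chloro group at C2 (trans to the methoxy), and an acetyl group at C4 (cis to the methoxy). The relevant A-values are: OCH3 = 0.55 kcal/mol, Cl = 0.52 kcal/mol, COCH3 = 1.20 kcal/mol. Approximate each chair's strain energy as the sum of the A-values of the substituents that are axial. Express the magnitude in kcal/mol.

0.13 kcal/mol

Chair I (methoxy axial, chloro axial, acetyl equatorial): E = 1.07 kcal/mol.
Chair II (methoxy equatorial, chloro equatorial, acetyl axial): E = 1.20 kcal/mol.
ΔE = 1.20 − 1.07 = 0.13 kcal/mol; chair I is more stable.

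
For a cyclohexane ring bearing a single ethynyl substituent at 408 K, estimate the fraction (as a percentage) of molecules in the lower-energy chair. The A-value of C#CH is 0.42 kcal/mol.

One chair has the ethynyl group axial (E = 0.42 kcal/mol) and the other has it equatorial (E = 0).
ΔG = 0.42 kcal/mol between the two chairs.
K = exp(ΔG/RT) with R = 1.987×10⁻³ kcal mol⁻¹ K⁻¹ and T = 408 K gives K ≈ 1.68.
Fraction in the lower-energy chair = K/(K+1) = 62.7%.

62.7%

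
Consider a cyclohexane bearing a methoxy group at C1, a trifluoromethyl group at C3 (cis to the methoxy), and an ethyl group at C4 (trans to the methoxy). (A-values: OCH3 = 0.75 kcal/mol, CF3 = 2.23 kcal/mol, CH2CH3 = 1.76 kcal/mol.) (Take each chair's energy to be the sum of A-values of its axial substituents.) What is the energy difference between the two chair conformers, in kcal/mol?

4.74 kcal/mol

Chair I (methoxy axial, trifluoromethyl axial, ethyl axial): E = 4.74 kcal/mol.
Chair II (methoxy equatorial, trifluoromethyl equatorial, ethyl equatorial): E = 0.00 kcal/mol.
ΔE = 4.74 − 0.00 = 4.74 kcal/mol; chair II is more stable.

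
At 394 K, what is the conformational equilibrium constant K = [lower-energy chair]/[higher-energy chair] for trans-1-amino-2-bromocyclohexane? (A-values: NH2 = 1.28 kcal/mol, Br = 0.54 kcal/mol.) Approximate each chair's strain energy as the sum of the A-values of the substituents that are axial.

K ≈ 10.2

C1 and C2 have opposite parity, so for the trans isomer the two substituents are e,e in one chair and a,a in the other.
Chair I (amino axial, bromo axial): E = 1.82 kcal/mol; chair II (amino equatorial, bromo equatorial): E = 0.00 kcal/mol.
ΔG = 1.82 kcal/mol between the two chairs.
K = exp(ΔG/RT) with R = 1.987×10⁻³ kcal mol⁻¹ K⁻¹ and T = 394 K gives K ≈ 10.2.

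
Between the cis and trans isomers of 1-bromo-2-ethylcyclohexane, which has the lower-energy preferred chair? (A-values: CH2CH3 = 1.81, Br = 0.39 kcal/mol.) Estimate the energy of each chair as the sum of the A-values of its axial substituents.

At 1,2 positions (parity opposite): cis → (a,e or e,a); trans → (e,e or a,a).
Best chair for cis: E = 0.39 kcal/mol; best chair for trans: E = 0.00 kcal/mol.
The trans isomer is lower by 0.39 kcal/mol.

trans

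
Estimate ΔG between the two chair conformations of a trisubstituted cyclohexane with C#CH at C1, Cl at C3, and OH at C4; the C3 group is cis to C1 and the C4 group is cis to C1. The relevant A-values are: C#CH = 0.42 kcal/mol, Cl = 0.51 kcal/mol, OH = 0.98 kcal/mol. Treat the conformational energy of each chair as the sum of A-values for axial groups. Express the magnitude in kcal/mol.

Chair I (ethynyl axial, chloro axial, hydroxyl equatorial): E = 0.93 kcal/mol.
Chair II (ethynyl equatorial, chloro equatorial, hydroxyl axial): E = 0.98 kcal/mol.
ΔE = 0.98 − 0.93 = 0.05 kcal/mol; chair I is more stable.

0.05 kcal/mol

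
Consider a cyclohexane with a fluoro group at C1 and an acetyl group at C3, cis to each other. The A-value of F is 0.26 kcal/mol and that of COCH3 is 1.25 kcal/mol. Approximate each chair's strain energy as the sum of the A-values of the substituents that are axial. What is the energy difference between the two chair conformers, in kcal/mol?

C1 and C3 have the same parity, so for the cis isomer the two substituents are e,e in one chair and a,a in the other.
Chair I (fluoro axial, acetyl axial): E = 1.51 kcal/mol.
Chair II (fluoro equatorial, acetyl equatorial): E = 0.00 kcal/mol.
ΔE = 1.51 − 0.00 = 1.51 kcal/mol; chair II is more stable.

1.51 kcal/mol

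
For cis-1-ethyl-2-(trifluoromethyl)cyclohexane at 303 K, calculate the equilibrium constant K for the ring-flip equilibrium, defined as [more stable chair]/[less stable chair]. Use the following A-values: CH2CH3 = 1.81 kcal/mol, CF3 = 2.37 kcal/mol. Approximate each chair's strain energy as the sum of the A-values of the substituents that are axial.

C1 and C2 have opposite parity, so for the cis isomer the two substituents are one axial and one equatorial in each chair.
Chair I (ethyl axial, trifluoromethyl equatorial): E = 1.81 kcal/mol; chair II (ethyl equatorial, trifluoromethyl axial): E = 2.37 kcal/mol.
ΔG = 0.56 kcal/mol between the two chairs.
K = exp(ΔG/RT) with R = 1.987×10⁻³ kcal mol⁻¹ K⁻¹ and T = 303 K gives K ≈ 2.53.

K ≈ 2.53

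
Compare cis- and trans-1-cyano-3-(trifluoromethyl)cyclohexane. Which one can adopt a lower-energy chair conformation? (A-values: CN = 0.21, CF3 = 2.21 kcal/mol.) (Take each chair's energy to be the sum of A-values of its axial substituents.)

cis

At 1,3 positions (parity same): cis → (e,e or a,a); trans → (a,e or e,a).
Best chair for cis: E = 0.00 kcal/mol; best chair for trans: E = 0.21 kcal/mol.
The cis isomer is lower by 0.21 kcal/mol.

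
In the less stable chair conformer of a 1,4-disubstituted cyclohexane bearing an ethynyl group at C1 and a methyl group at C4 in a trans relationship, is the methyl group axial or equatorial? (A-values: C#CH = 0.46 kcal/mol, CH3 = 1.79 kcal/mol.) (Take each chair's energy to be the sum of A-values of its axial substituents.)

axial

C1 and C4 have opposite parity, so for the trans isomer the two substituents are e,e in one chair and a,a in the other.
Chair I (ethynyl axial, methyl axial): E = 2.25 kcal/mol.
Chair II (ethynyl equatorial, methyl equatorial): E = 0.00 kcal/mol.
Chair I is the less stable (higher-energy) conformer, and in that chair the methyl group is axial.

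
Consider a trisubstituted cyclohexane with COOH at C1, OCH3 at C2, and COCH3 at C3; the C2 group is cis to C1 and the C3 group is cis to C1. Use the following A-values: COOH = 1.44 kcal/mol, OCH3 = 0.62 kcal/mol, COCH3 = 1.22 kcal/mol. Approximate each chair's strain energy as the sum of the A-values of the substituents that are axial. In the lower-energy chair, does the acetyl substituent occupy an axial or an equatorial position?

Chair I (carboxyl axial, methoxy equatorial, acetyl axial): E = 2.66 kcal/mol.
Chair II (carboxyl equatorial, methoxy axial, acetyl equatorial): E = 0.62 kcal/mol.
Chair II is the more stable (lower-energy) conformer, and in that chair the acetyl group is equatorial.

equatorial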